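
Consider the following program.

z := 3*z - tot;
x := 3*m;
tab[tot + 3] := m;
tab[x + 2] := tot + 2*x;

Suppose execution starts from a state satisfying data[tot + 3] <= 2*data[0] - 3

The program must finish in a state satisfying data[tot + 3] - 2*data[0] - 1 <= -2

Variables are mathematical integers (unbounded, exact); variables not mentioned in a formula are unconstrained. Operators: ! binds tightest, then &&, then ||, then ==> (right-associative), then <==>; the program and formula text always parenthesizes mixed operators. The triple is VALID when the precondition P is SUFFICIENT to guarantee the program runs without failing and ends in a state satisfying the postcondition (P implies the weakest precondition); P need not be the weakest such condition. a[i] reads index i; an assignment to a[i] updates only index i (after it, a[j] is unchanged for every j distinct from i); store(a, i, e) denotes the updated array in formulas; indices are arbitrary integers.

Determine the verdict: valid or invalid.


Working backward. After the program, the postcondition data[tot + 3] - 2*data[0] - 1 <= -2 must hold; in canonical form it is data[tot + 3] <= 2*data[0] - 1.
Before tab[x + 2] := tot + 2*x: data[tot + 3] <= 2*data[0] - 1
Before tab[tot + 3] := m: data[tot + 3] <= 2*data[0] - 1
Before x := 3*m: data[tot + 3] <= 2*data[0] - 1
Before z := 3*z - tot: data[tot + 3] <= 2*data[0] - 1
The weakest precondition is data[tot + 3] <= 2*data[0] - 1.
Check whether data[tot + 3] <= 2*data[0] - 3 implies it.
Every state satisfying the precondition satisfies the weakest precondition: the implication holds.
Answer: valid


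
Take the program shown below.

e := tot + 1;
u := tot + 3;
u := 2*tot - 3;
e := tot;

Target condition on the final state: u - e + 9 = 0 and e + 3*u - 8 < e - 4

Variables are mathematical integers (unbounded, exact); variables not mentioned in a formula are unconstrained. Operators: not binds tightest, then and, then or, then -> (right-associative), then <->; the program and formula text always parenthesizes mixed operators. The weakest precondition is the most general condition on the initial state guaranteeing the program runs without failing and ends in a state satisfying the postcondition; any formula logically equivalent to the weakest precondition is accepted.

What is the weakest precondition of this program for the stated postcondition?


Working backward. After the program, the postcondition u - e + 9 = 0 and e + 3*u - 8 < e - 4 must hold; in canonical form it is u = e - 9 and 3*u < 4.
Before e := tot: u = tot - 9 and 3*u < 4
Before u := 2*tot - 3: tot = -6 and 6*tot < 13
Before u := tot + 3: tot = -6 and 6*tot < 13
Before e := tot + 1: tot = -6 and 6*tot < 13
Answer: WP = tot = -6 and 6*tot < 13


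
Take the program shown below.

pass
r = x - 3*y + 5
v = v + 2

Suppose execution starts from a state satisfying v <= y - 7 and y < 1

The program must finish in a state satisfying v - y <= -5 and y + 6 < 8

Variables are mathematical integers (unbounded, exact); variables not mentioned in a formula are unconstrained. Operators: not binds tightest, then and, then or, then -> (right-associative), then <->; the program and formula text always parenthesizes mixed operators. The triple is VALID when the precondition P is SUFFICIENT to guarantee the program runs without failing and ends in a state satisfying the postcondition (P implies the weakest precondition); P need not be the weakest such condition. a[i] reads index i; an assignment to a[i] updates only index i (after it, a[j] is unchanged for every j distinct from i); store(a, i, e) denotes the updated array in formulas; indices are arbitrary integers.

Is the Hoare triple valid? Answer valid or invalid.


Working backward. After the program, the postcondition v - y <= -5 and y + 6 < 8 must hold; in canonical form it is v <= y - 5 and y < 2.
Before v := v + 2: v <= y - 7 and y < 2
Before r := x - 3*y + 5: v <= y - 7 and y < 2
Before skip: v <= y - 7 and y < 2
The weakest precondition is v <= y - 7 and y < 2.
Check whether v <= y - 7 and y < 1 implies it.
Every state satisfying the precondition satisfies the weakest precondition: the implication holds.
Answer: valid


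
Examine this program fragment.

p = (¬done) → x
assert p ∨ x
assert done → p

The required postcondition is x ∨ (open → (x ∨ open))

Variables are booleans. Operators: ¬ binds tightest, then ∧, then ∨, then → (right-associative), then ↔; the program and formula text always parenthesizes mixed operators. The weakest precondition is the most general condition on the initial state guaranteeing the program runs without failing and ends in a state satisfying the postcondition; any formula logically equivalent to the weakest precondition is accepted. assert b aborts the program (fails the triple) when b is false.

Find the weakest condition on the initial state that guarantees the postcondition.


Working backward. After the program, x ∨ (open → (x ∨ open)) must hold.
Before assert done → p: (done → p) ∧ (x ∨ (open → (x ∨ open)))
Before assert p ∨ x: (p ∨ x) ∧ (done → p) ∧ (x ∨ (open → (x ∨ open)))
Before p := (¬done) → x: (((¬done) → x) ∨ x) ∧ (done → ((¬done) → x)) ∧ (x ∨ (open → (x ∨ open)))
Answer: WP = (((¬done) → x) ∨ x) ∧ (done → ((¬done) → x)) ∧ (x ∨ (open → (x ∨ open)))


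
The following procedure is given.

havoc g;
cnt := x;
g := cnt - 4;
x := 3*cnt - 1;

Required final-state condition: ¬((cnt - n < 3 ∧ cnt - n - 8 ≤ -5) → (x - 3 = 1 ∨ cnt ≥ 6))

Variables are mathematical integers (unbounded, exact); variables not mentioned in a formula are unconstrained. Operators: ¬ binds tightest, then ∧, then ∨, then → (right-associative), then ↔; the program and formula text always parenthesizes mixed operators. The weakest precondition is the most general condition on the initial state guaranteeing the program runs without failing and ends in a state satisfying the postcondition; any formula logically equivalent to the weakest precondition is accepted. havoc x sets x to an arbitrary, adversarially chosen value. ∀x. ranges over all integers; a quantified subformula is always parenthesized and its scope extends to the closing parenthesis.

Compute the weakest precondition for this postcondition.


Working backward. After the program, the postcondition ¬((cnt - n < 3 ∧ cnt - n - 8 ≤ -5) → (x - 3 = 1 ∨ cnt ≥ 6)) must hold; in canonical form it is ¬((cnt < n + 3 ∧ cnt ≤ n + 3) → (x = 4 ∨ cnt ≥ 6)).
Before x := 3*cnt - 1: ¬((cnt < n + 3 ∧ cnt ≤ n + 3) → (3*cnt = 5 ∨ cnt ≥ 6))
Before g := cnt - 4: ¬((cnt < n + 3 ∧ cnt ≤ n + 3) → (3*cnt = 5 ∨ cnt ≥ 6))
Before cnt := x: ¬((x < n + 3 ∧ x ≤ n + 3) → (3*x = 5 ∨ x ≥ 6))
Before havoc g: ¬((x < n + 3 ∧ x ≤ n + 3) → (3*x = 5 ∨ x ≥ 6))
Answer: WP = ¬((x < n + 3 ∧ x ≤ n + 3) → (3*x = 5 ∨ x ≥ 6))


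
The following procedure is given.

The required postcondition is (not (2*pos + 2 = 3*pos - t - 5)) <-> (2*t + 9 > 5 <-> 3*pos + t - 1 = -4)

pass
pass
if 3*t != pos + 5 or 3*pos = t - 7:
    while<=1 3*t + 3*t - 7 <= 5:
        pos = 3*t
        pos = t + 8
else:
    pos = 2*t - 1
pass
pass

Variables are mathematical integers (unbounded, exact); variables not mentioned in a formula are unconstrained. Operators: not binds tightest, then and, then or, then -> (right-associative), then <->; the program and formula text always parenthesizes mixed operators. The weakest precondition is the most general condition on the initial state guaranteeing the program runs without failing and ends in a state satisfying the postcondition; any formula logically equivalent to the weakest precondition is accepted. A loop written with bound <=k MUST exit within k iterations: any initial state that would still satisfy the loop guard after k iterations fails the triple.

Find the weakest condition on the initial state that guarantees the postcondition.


Working backward. After the program, the postcondition (not (2*pos + 2 = 3*pos - t - 5)) <-> (2*t + 9 > 5 <-> 3*pos + t - 1 = -4) must hold; in canonical form it is (not (t = pos - 7)) <-> (2*t > -4 <-> 3*pos + t = -3).
Before skip: (not (t = pos - 7)) <-> (2*t > -4 <-> 3*pos + t = -3)
Before skip: (not (t = pos - 7)) <-> (2*t > -4 <-> 3*pos + t = -3)
Then branch requires (6*t <= 12 -> ((not (6*t <= 12)) and (2*t > -4 <-> 4*t = -27))) and ((not (6*t <= 12)) -> ((not (t = pos - 7)) <-> (2*t > -4 <-> 3*pos + t = -3))); else branch requires (not (t = 8)) <-> (2*t > -4 <-> 7*t = 0).
Before the if: ((3*t != pos + 5 or 3*pos = t - 7) -> ((6*t <= 12 -> ((not (6*t <= 12)) and (2*t > -4 <-> 4*t = -27))) and ((not (6*t <= 12)) -> ((not (t = pos - 7)) <-> (2*t > -4 <-> 3*pos + t = -3))))) and ((not (3*t != pos + 5 or 3*pos = t - 7)) -> ((not (t = 8)) <-> (2*t > -4 <-> 7*t = 0)))
Before skip: ((3*t != pos + 5 or 3*pos = t - 7) -> ((6*t <= 12 -> ((not (6*t <= 12)) and (2*t > -4 <-> 4*t = -27))) and ((not (6*t <= 12)) -> ((not (t = pos - 7)) <-> (2*t > -4 <-> 3*pos + t = -3))))) and ((not (3*t != pos + 5 or 3*pos = t - 7)) -> ((not (t = 8)) <-> (2*t > -4 <-> 7*t = 0)))
Before skip: ((3*t != pos + 5 or 3*pos = t - 7) -> ((6*t <= 12 -> ((not (6*t <= 12)) and (2*t > -4 <-> 4*t = -27))) and ((not (6*t <= 12)) -> ((not (t = pos - 7)) <-> (2*t > -4 <-> 3*pos + t = -3))))) and ((not (3*t != pos + 5 or 3*pos = t - 7)) -> ((not (t = 8)) <-> (2*t > -4 <-> 7*t = 0)))
Answer: WP = ((3*t != pos + 5 or 3*pos = t - 7) -> ((6*t <= 12 -> ((not (6*t <= 12)) and (2*t > -4 <-> 4*t = -27))) and ((not (6*t <= 12)) -> ((not (t = pos - 7)) <-> (2*t > -4 <-> 3*pos + t = -3))))) and ((not (3*t != pos + 5 or 3*pos = t - 7)) -> ((not (t = 8)) <-> (2*t > -4 <-> 7*t = 0)))


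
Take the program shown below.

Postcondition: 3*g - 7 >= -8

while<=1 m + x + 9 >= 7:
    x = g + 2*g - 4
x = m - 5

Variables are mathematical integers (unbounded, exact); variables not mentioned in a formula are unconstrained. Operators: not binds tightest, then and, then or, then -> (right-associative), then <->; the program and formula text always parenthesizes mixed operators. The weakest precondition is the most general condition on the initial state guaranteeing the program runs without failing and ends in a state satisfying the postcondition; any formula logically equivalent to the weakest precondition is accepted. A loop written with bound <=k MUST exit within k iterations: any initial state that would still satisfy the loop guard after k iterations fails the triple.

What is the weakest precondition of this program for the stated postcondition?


Working backward. After the program, the postcondition 3*g - 7 >= -8 must hold; in canonical form it is 3*g >= -1.
Before x := m - 5: 3*g >= -1
Before the loop (bound <=1), unroll the exhaustion recursion (WP_0 = exit-now case; WP_j = one more guarded iteration, up to j = 1):
  WP_0: (not (m + x >= -2)) and 3*g >= -1
  WP_1: (m + x >= -2 -> ((not (3*g + m >= 2)) and 3*g >= -1)) and ((not (m + x >= -2)) -> 3*g >= -1)
So before the loop: (m + x >= -2 -> ((not (3*g + m >= 2)) and 3*g >= -1)) and ((not (m + x >= -2)) -> 3*g >= -1)
Answer: WP = (m + x >= -2 -> ((not (3*g + m >= 2)) and 3*g >= -1)) and ((not (m + x >= -2)) -> 3*g >= -1)


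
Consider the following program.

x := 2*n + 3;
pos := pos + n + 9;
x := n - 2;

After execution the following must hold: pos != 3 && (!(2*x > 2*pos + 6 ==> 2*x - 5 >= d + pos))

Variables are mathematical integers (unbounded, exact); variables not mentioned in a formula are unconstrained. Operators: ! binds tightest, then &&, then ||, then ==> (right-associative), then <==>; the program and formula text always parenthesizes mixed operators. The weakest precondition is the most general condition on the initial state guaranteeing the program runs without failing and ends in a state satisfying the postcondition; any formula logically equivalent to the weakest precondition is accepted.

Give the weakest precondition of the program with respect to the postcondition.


Working backward. After the program, the postcondition pos != 3 && (!(2*x > 2*pos + 6 ==> 2*x - 5 >= d + pos)) must hold; in canonical form it is pos != 3 && (!(2*x > 2*pos + 6 ==> 2*x >= d + pos + 5)).
Before x := n - 2: pos != 3 && (!(2*n > 2*pos + 10 ==> 2*n >= d + pos + 9))
Before pos := pos + n + 9: n + pos != -6 && (!(2*pos < -28 ==> n >= d + pos + 18))
Before x := 2*n + 3: n + pos != -6 && (!(2*pos < -28 ==> n >= d + pos + 18))
Answer: WP = n + pos != -6 && (!(2*pos < -28 ==> n >= d + pos + 18))


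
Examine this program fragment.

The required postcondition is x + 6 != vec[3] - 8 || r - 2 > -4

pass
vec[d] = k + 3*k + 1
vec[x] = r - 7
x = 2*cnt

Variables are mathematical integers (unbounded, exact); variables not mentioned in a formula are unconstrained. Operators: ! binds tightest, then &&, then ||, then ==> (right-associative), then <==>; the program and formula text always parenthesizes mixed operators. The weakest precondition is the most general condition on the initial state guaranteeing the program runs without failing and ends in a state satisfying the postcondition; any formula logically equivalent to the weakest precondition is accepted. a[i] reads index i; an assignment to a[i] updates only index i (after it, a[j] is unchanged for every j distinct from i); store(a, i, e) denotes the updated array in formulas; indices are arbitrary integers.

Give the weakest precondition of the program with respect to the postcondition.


Working backward. After the program, the postcondition x + 6 != vec[3] - 8 || r - 2 > -4 must hold; in canonical form it is x != vec[3] - 14 || r > -2.
Before x := 2*cnt: 2*cnt != vec[3] - 14 || r > -2
Before vec[x] := r - 7: 2*cnt != store(vec, x, r - 7)[3] - 14 || r > -2
Before vec[d] := k + 3*k + 1: 2*cnt != store(store(vec, d, 4*k + 1), x, r - 7)[3] - 14 || r > -2
Before skip: 2*cnt != store(store(vec, d, 4*k + 1), x, r - 7)[3] - 14 || r > -2
Answer: WP = 2*cnt != store(store(vec, d, 4*k + 1), x, r - 7)[3] - 14 || r > -2


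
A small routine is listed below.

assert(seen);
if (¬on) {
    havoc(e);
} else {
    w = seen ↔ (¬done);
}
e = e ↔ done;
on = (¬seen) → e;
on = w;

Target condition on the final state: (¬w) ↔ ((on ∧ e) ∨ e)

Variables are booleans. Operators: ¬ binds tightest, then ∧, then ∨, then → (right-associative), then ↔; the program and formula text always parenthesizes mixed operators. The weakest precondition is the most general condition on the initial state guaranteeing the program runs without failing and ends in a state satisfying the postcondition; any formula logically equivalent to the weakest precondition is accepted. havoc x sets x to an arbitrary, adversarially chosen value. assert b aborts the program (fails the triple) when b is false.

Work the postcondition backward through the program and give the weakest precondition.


Working backward. After the program, (¬w) ↔ ((on ∧ e) ∨ e) must hold.
Before on := w: (¬w) ↔ ((w ∧ e) ∨ e)
Before on := (¬seen) → e: (¬w) ↔ ((w ∧ e) ∨ e)
Before e := e ↔ done: (¬w) ↔ ((w ∧ (e ↔ done)) ∨ (e ↔ done))
Then branch requires ((¬w) ↔ ((w ∧ done) ∨ done)) ∧ ((¬w) ↔ ((w ∧ (¬done)) ∨ (¬done))); else branch requires (¬(seen ↔ (¬done))) ↔ (((seen ↔ (¬done)) ∧ (e ↔ done)) ∨ (e ↔ done)).
Before the if: ((¬on) → (((¬w) ↔ ((w ∧ done) ∨ done)) ∧ ((¬w) ↔ ((w ∧ (¬done)) ∨ (¬done))))) ∧ (on → ((¬(seen ↔ (¬done))) ↔ (((seen ↔ (¬done)) ∧ (e ↔ done)) ∨ (e ↔ done))))
Before assert seen: seen ∧ ((¬on) → (((¬w) ↔ ((w ∧ done) ∨ done)) ∧ ((¬w) ↔ ((w ∧ (¬done)) ∨ (¬done))))) ∧ (on → ((¬(seen ↔ (¬done))) ↔ (((seen ↔ (¬done)) ∧ (e ↔ done)) ∨ (e ↔ done))))
Answer: WP = seen ∧ ((¬on) → (((¬w) ↔ ((w ∧ done) ∨ done)) ∧ ((¬w) ↔ ((w ∧ (¬done)) ∨ (¬done))))) ∧ (on → ((¬(seen ↔ (¬done))) ↔ (((seen ↔ (¬done)) ∧ (e ↔ done)) ∨ (e ↔ done))))


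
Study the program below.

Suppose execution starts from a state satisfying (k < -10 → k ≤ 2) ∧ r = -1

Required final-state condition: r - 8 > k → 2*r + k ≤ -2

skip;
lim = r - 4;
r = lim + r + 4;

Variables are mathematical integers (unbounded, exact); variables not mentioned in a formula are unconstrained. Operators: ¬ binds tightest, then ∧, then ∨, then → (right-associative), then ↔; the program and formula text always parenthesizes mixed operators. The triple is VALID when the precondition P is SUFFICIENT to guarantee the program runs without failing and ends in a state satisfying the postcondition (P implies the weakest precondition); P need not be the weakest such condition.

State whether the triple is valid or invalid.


Working backward. After the program, the postcondition r - 8 > k → 2*r + k ≤ -2 must hold; in canonical form it is r > k + 8 → k + 2*r ≤ -2.
Before r := lim + r + 4: lim + r > k + 4 → k + 2*lim + 2*r ≤ -10
Before lim := r - 4: 2*r > k + 8 → k + 4*r ≤ -2
Before skip: 2*r > k + 8 → k + 4*r ≤ -2
The weakest precondition is 2*r > k + 8 → k + 4*r ≤ -2.
Check whether (k < -10 → k ≤ 2) ∧ r = -1 implies it.
Every state satisfying the precondition satisfies the weakest precondition: the implication holds.
Answer: valid


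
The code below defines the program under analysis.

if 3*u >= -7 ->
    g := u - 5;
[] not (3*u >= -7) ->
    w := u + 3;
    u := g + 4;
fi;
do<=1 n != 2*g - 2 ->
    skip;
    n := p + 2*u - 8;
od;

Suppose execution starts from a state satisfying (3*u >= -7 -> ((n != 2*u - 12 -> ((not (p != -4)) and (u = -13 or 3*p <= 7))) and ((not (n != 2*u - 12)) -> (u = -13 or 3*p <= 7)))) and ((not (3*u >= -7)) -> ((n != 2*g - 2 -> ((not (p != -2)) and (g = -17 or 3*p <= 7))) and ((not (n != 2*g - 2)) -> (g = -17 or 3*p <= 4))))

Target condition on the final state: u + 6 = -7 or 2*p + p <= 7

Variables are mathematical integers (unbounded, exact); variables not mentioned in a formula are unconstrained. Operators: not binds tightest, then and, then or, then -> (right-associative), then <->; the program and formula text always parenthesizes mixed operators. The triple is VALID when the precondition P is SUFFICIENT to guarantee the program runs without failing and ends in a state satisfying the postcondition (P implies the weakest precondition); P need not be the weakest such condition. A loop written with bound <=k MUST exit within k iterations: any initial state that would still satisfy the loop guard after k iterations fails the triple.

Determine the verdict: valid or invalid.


Working backward. After the program, the postcondition u + 6 = -7 or 2*p + p <= 7 must hold; in canonical form it is u = -13 or 3*p <= 7.
Before the loop (bound <=1), unroll the exhaustion recursion (WP_0 = exit-now case; WP_j = one more guarded iteration, up to j = 1):
  WP_0: (not (n != 2*g - 2)) and (u = -13 or 3*p <= 7)
  WP_1: (n != 2*g - 2 -> ((not (p + 2*u != 2*g + 6)) and (u = -13 or 3*p <= 7))) and ((not (n != 2*g - 2)) -> (u = -13 or 3*p <= 7))
So before the loop: (n != 2*g - 2 -> ((not (p + 2*u != 2*g + 6)) and (u = -13 or 3*p <= 7))) and ((not (n != 2*g - 2)) -> (u = -13 or 3*p <= 7))
Then branch requires (n != 2*u - 12 -> ((not (p != -4)) and (u = -13 or 3*p <= 7))) and ((not (n != 2*u - 12)) -> (u = -13 or 3*p <= 7)); else branch requires (n != 2*g - 2 -> ((not (p != -2)) and (g = -17 or 3*p <= 7))) and ((not (n != 2*g - 2)) -> (g = -17 or 3*p <= 7)).
Before the if: (3*u >= -7 -> ((n != 2*u - 12 -> ((not (p != -4)) and (u = -13 or 3*p <= 7))) and ((not (n != 2*u - 12)) -> (u = -13 or 3*p <= 7)))) and ((not (3*u >= -7)) -> ((n != 2*g - 2 -> ((not (p != -2)) and (g = -17 or 3*p <= 7))) and ((not (n != 2*g - 2)) -> (g = -17 or 3*p <= 7))))
The weakest precondition is (3*u >= -7 -> ((n != 2*u - 12 -> ((not (p != -4)) and (u = -13 or 3*p <= 7))) and ((not (n != 2*u - 12)) -> (u = -13 or 3*p <= 7)))) and ((not (3*u >= -7)) -> ((n != 2*g - 2 -> ((not (p != -2)) and (g = -17 or 3*p <= 7))) and ((not (n != 2*g - 2)) -> (g = -17 or 3*p <= 7)))).
Check whether (3*u >= -7 -> ((n != 2*u - 12 -> ((not (p != -4)) and (u = -13 or 3*p <= 7))) and ((not (n != 2*u - 12)) -> (u = -13 or 3*p <= 7)))) and ((not (3*u >= -7)) -> ((n != 2*g - 2 -> ((not (p != -2)) and (g = -17 or 3*p <= 7))) and ((not (n != 2*g - 2)) -> (g = -17 or 3*p <= 4)))) implies it.
Every state satisfying the precondition satisfies the weakest precondition: the implication holds.
Answer: valid


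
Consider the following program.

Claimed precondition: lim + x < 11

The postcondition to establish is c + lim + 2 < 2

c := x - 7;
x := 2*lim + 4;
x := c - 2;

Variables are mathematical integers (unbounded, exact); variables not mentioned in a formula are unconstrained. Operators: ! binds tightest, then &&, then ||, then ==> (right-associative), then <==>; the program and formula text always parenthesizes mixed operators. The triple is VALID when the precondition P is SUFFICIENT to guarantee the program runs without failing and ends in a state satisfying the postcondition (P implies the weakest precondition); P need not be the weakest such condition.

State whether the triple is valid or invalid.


Working backward. After the program, the postcondition c + lim + 2 < 2 must hold; in canonical form it is c + lim < 0.
Before x := c - 2: c + lim < 0
Before x := 2*lim + 4: c + lim < 0
Before c := x - 7: lim + x < 7
The weakest precondition is lim + x < 7.
Check whether lim + x < 11 implies it.
Countermodel: at the initial state lim = 7, x = 0, the precondition holds but the weakest precondition fails.
Answer: invalid


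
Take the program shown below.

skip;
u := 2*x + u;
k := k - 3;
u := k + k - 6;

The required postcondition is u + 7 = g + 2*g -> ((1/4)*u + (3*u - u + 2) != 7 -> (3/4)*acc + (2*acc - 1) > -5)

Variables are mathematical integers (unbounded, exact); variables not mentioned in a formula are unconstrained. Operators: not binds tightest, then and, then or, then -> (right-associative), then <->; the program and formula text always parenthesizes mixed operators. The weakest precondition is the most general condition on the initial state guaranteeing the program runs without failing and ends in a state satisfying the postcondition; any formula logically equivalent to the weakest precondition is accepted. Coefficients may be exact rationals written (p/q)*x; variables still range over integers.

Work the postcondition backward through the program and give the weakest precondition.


Working backward. After the program, the postcondition u + 7 = g + 2*g -> ((1/4)*u + (3*u - u + 2) != 7 -> (3/4)*acc + (2*acc - 1) > -5) must hold; in canonical form it is u = 3*g - 7 -> ((9/4)*u != 5 -> (11/4)*acc > -4).
Before u := k + k - 6: 2*k = 3*g - 1 -> ((9/2)*k != 37/2 -> (11/4)*acc > -4)
Before k := k - 3: 2*k = 3*g + 5 -> ((9/2)*k != 32 -> (11/4)*acc > -4)
Before u := 2*x + u: 2*k = 3*g + 5 -> ((9/2)*k != 32 -> (11/4)*acc > -4)
Before skip: 2*k = 3*g + 5 -> ((9/2)*k != 32 -> (11/4)*acc > -4)
Answer: WP = 2*k = 3*g + 5 -> ((9/2)*k != 32 -> (11/4)*acc > -4)


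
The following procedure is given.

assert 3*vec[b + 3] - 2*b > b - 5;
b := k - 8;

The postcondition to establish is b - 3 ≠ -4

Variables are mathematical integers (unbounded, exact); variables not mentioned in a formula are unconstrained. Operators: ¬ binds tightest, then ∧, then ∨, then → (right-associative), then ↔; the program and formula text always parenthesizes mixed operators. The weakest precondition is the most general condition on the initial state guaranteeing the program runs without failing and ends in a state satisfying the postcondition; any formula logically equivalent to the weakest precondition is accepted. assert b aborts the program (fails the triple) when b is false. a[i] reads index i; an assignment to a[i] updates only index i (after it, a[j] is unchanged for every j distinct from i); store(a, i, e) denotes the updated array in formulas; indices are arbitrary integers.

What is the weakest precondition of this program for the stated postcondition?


Working backward. After the program, the postcondition b - 3 ≠ -4 must hold; in canonical form it is b ≠ -1.
Before b := k - 8: k ≠ 7
Before assert 3*vec[b + 3] - 2*b > b - 5: 3*vec[b + 3] > 3*b - 5 ∧ k ≠ 7
Answer: WP = 3*vec[b + 3] > 3*b - 5 ∧ k ≠ 7


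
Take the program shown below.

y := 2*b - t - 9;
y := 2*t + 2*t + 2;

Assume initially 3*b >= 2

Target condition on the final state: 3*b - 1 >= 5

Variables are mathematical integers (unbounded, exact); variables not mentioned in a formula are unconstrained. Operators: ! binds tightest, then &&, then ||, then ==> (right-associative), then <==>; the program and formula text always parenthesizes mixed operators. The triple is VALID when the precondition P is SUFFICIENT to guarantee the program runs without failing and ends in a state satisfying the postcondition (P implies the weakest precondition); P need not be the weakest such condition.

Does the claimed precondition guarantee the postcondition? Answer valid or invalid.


Working backward. After the program, the postcondition 3*b - 1 >= 5 must hold; in canonical form it is 3*b >= 6.
Before y := 2*t + 2*t + 2: 3*b >= 6
Before y := 2*b - t - 9: 3*b >= 6
The weakest precondition is 3*b >= 6.
Check whether 3*b >= 2 implies it.
Countermodel: at the initial state b = 1, the precondition holds but the weakest precondition fails.
Answer: invalid


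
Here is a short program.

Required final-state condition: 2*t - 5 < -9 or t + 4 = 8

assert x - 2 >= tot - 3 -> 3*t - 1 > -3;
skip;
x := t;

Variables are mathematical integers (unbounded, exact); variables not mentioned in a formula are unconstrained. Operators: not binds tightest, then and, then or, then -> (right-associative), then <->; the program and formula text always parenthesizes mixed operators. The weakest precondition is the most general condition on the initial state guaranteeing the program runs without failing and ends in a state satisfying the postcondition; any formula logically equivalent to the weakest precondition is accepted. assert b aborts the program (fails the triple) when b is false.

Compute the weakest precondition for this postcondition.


Working backward. After the program, the postcondition 2*t - 5 < -9 or t + 4 = 8 must hold; in canonical form it is 2*t < -4 or t = 4.
Before x := t: 2*t < -4 or t = 4
Before skip: 2*t < -4 or t = 4
Before assert x - 2 >= tot - 3 -> 3*t - 1 > -3: (x >= tot - 1 -> 3*t > -2) and (2*t < -4 or t = 4)
Answer: WP = (x >= tot - 1 -> 3*t > -2) and (2*t < -4 or t = 4)


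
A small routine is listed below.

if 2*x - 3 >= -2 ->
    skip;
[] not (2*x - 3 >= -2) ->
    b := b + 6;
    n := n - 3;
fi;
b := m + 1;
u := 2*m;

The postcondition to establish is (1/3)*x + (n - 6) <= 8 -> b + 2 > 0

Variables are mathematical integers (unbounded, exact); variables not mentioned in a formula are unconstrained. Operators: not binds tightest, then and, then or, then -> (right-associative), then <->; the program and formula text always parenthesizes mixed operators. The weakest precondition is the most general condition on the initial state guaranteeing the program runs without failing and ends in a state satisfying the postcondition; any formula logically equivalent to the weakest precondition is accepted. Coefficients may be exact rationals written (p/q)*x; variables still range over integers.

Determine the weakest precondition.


Working backward. After the program, the postcondition (1/3)*x + (n - 6) <= 8 -> b + 2 > 0 must hold; in canonical form it is n + (1/3)*x <= 14 -> b > -2.
Before u := 2*m: n + (1/3)*x <= 14 -> b > -2
Before b := m + 1: n + (1/3)*x <= 14 -> m > -3
Then branch requires n + (1/3)*x <= 14 -> m > -3; else branch requires n + (1/3)*x <= 17 -> m > -3.
Before the if: (2*x >= 1 -> (n + (1/3)*x <= 14 -> m > -3)) and ((not (2*x >= 1)) -> (n + (1/3)*x <= 17 -> m > -3))
Answer: WP = (2*x >= 1 -> (n + (1/3)*x <= 14 -> m > -3)) and ((not (2*x >= 1)) -> (n + (1/3)*x <= 17 -> m > -3))


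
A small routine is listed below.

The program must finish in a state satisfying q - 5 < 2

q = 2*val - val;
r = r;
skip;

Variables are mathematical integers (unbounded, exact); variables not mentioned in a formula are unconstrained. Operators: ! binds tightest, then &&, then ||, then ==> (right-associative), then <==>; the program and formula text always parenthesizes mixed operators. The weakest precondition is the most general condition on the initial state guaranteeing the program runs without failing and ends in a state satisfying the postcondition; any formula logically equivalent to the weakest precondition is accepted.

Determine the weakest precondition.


Working backward. After the program, the postcondition q - 5 < 2 must hold; in canonical form it is q < 7.
Before skip: q < 7
Before r := r: q < 7
Before q := 2*val - val: val < 7
Answer: WP = val < 7


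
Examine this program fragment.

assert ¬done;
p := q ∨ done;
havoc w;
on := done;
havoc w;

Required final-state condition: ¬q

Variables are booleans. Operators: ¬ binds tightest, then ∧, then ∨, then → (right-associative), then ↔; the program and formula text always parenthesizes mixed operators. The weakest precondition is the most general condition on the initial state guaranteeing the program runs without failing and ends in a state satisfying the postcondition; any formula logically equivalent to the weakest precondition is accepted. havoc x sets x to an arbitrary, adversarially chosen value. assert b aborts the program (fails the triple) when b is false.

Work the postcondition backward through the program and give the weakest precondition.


Working backward. After the program, ¬q must hold.
Before havoc w: ¬q
Before on := done: ¬q
Before havoc w: ¬q
Before p := q ∨ done: ¬q
Before assert ¬done: (¬done) ∧ (¬q)
Answer: WP = (¬done) ∧ (¬q)


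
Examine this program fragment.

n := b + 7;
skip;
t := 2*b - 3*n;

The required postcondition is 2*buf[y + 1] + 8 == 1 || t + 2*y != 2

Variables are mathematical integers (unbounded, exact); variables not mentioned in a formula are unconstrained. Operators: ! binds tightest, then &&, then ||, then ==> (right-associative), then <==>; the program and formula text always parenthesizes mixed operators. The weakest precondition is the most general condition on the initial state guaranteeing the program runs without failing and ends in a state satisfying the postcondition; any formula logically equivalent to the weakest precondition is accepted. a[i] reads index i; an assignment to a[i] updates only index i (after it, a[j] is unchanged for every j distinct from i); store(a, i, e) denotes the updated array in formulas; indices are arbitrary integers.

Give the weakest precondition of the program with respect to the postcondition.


Working backward. After the program, the postcondition 2*buf[y + 1] + 8 == 1 || t + 2*y != 2 must hold; in canonical form it is 2*buf[y + 1] == -7 || t + 2*y != 2.
Before t := 2*b - 3*n: 2*buf[y + 1] == -7 || 2*b + 2*y != 3*n + 2
Before skip: 2*buf[y + 1] == -7 || 2*b + 2*y != 3*n + 2
Before n := b + 7: 2*buf[y + 1] == -7 || 2*y != b + 23
Answer: WP = 2*buf[y + 1] == -7 || 2*y != b + 23


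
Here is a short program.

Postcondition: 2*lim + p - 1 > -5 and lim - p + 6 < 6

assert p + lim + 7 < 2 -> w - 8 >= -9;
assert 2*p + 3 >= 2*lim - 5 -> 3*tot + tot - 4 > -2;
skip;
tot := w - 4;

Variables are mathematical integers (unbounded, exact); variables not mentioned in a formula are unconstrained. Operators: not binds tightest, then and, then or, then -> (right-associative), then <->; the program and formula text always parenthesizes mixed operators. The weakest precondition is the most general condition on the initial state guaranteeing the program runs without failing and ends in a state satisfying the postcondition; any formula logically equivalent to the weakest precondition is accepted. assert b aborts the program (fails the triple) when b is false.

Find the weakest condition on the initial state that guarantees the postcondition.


Working backward. After the program, the postcondition 2*lim + p - 1 > -5 and lim - p + 6 < 6 must hold; in canonical form it is 2*lim + p > -4 and lim < p.
Before tot := w - 4: 2*lim + p > -4 and lim < p
Before skip: 2*lim + p > -4 and lim < p
Before assert 2*p + 3 >= 2*lim - 5 -> 3*tot + tot - 4 > -2: (2*p >= 2*lim - 8 -> 4*tot > 2) and 2*lim + p > -4 and lim < p
Before assert p + lim + 7 < 2 -> w - 8 >= -9: (lim + p < -5 -> w >= -1) and (2*p >= 2*lim - 8 -> 4*tot > 2) and 2*lim + p > -4 and lim < p
Answer: WP = (lim + p < -5 -> w >= -1) and (2*p >= 2*lim - 8 -> 4*tot > 2) and 2*lim + p > -4 and lim < p


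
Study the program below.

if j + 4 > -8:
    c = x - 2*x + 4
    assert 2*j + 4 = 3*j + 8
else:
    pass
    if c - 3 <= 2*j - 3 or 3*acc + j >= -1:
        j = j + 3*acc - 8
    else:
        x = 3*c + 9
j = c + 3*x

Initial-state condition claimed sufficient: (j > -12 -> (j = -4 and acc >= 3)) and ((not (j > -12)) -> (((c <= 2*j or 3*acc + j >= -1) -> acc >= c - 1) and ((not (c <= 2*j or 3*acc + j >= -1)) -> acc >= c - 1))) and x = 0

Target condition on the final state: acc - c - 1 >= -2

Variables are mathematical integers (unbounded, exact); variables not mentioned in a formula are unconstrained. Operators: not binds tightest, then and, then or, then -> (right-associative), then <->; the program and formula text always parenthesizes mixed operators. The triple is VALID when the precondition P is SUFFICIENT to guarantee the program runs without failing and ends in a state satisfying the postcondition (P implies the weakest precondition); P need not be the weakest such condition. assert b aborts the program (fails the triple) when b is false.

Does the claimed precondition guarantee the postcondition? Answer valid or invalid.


Working backward. After the program, the postcondition acc - c - 1 >= -2 must hold; in canonical form it is acc >= c - 1.
Before j := c + 3*x: acc >= c - 1
Then branch requires j = -4 and acc + x >= 3; else branch requires ((c <= 2*j or 3*acc + j >= -1) -> acc >= c - 1) and ((not (c <= 2*j or 3*acc + j >= -1)) -> acc >= c - 1).
Before the if: (j > -12 -> (j = -4 and acc + x >= 3)) and ((not (j > -12)) -> (((c <= 2*j or 3*acc + j >= -1) -> acc >= c - 1) and ((not (c <= 2*j or 3*acc + j >= -1)) -> acc >= c - 1)))
The weakest precondition is (j > -12 -> (j = -4 and acc + x >= 3)) and ((not (j > -12)) -> (((c <= 2*j or 3*acc + j >= -1) -> acc >= c - 1) and ((not (c <= 2*j or 3*acc + j >= -1)) -> acc >= c - 1))).
Check whether (j > -12 -> (j = -4 and acc >= 3)) and ((not (j > -12)) -> (((c <= 2*j or 3*acc + j >= -1) -> acc >= c - 1) and ((not (c <= 2*j or 3*acc + j >= -1)) -> acc >= c - 1))) and x = 0 implies it.
Every state satisfying the precondition satisfies the weakest precondition: the implication holds.
Answer: valid


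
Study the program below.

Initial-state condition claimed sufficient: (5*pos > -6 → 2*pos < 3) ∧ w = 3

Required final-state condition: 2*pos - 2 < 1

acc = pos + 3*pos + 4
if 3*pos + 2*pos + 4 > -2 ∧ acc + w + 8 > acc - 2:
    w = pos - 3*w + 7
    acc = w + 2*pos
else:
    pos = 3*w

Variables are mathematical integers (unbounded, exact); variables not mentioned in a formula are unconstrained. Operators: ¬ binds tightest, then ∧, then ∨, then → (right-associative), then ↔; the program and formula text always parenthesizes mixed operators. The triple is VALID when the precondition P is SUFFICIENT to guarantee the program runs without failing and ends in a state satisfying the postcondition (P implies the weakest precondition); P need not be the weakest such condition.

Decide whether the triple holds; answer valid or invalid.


Working backward. After the program, the postcondition 2*pos - 2 < 1 must hold; in canonical form it is 2*pos < 3.
Then branch requires 2*pos < 3; else branch requires 6*w < 3.
Before the if: ((5*pos > -6 ∧ w > -10) → 2*pos < 3) ∧ ((¬(5*pos > -6 ∧ w > -10)) → 6*w < 3)
Before acc := pos + 3*pos + 4: ((5*pos > -6 ∧ w > -10) → 2*pos < 3) ∧ ((¬(5*pos > -6 ∧ w > -10)) → 6*w < 3)
The weakest precondition is ((5*pos > -6 ∧ w > -10) → 2*pos < 3) ∧ ((¬(5*pos > -6 ∧ w > -10)) → 6*w < 3).
Check whether (5*pos > -6 → 2*pos < 3) ∧ w = 3 implies it.
Countermodel: at the initial state pos = -2, w = 3, the precondition holds but the weakest precondition fails.
Answer: invalid


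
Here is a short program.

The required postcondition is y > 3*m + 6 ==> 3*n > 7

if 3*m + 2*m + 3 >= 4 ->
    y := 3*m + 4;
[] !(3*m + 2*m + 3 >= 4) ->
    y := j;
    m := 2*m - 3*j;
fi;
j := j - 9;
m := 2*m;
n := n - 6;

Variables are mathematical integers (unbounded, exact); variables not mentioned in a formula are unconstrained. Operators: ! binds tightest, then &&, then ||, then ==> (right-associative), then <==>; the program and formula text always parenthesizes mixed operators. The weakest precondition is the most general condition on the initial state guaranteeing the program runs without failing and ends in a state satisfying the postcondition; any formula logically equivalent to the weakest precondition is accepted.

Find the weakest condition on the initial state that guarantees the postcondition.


Working backward. After the program, y > 3*m + 6 ==> 3*n > 7 must hold.
Before n := n - 6: y > 3*m + 6 ==> 3*n > 25
Before m := 2*m: y > 6*m + 6 ==> 3*n > 25
Before j := j - 9: y > 6*m + 6 ==> 3*n > 25
Then branch requires 3*m < -2 ==> 3*n > 25; else branch requires 19*j > 12*m + 6 ==> 3*n > 25.
Before the if: (5*m >= 1 ==> (3*m < -2 ==> 3*n > 25)) && ((!(5*m >= 1)) ==> (19*j > 12*m + 6 ==> 3*n > 25))
Answer: WP = (5*m >= 1 ==> (3*m < -2 ==> 3*n > 25)) && ((!(5*m >= 1)) ==> (19*j > 12*m + 6 ==> 3*n > 25))


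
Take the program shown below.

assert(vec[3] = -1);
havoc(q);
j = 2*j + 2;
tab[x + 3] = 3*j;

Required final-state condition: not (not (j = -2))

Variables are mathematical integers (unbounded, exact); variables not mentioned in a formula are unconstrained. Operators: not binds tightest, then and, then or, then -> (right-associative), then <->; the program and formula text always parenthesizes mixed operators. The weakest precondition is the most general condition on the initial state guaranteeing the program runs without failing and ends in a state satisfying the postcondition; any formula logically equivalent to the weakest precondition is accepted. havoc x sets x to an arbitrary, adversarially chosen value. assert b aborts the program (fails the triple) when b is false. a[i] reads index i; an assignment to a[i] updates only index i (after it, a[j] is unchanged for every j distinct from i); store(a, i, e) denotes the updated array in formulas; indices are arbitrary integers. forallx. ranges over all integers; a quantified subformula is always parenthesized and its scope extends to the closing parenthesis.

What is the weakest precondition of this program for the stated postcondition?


Working backward. After the program, the postcondition not (not (j = -2)) must hold; in canonical form it is j = -2.
Before tab[x + 3] := 3*j: j = -2
Before j := 2*j + 2: 2*j = -4
Before havoc q: 2*j = -4
Before assert vec[3] = -1: vec[3] = -1 and 2*j = -4
Answer: WP = vec[3] = -1 and 2*j = -4


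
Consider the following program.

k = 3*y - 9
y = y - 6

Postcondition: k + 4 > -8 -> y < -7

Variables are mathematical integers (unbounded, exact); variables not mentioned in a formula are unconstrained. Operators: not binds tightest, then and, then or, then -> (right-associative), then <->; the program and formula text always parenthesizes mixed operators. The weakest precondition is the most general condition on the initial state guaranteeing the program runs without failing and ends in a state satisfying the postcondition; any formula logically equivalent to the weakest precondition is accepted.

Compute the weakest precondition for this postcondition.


Working backward. After the program, the postcondition k + 4 > -8 -> y < -7 must hold; in canonical form it is k > -12 -> y < -7.
Before y := y - 6: k > -12 -> y < -1
Before k := 3*y - 9: 3*y > -3 -> y < -1
Answer: WP = 3*y > -3 -> y < -1


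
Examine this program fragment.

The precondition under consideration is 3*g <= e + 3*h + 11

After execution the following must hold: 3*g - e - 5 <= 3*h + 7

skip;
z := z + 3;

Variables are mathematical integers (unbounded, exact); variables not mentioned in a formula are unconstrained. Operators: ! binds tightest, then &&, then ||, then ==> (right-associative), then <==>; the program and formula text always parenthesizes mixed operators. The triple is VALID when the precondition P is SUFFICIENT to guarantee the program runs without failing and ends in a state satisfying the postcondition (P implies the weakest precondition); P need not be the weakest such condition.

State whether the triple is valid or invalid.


Working backward. After the program, the postcondition 3*g - e - 5 <= 3*h + 7 must hold; in canonical form it is 3*g <= e + 3*h + 12.
Before z := z + 3: 3*g <= e + 3*h + 12
Before skip: 3*g <= e + 3*h + 12
The weakest precondition is 3*g <= e + 3*h + 12.
Check whether 3*g <= e + 3*h + 11 implies it.
Every state satisfying the precondition satisfies the weakest precondition: the implication holds.
Answer: valid
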